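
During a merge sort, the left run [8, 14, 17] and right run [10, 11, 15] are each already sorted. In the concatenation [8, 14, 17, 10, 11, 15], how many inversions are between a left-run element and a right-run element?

5

Take each right-half value and tally the left-half values above it:
r = 10: 14, 17 → 2
r = 11: 14, 17 → 2
r = 15: 17 → 1
Cross-inversions: 2 + 2 + 1 = 5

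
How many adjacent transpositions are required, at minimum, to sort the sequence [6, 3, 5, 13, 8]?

Each adjacent swap fixes exactly one inversion, so the minimum swap count equals the number of inversions.
Count inversions — for each element, later elements that are smaller:
6: 3, 5 → 2
3: none → 0
5: none → 0
13: 8 → 1
8: none → 0
Total inversions: 2 + 0 + 0 + 1 + 0 = 3

3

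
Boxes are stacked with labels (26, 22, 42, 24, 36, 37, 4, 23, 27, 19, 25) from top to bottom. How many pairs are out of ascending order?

For each element, count later entries that are smaller:
26 → 22, 24, 4, 23, 19, 25 → 6
22 → 4, 19 → 2
42 → 24, 36, 37, 4, 23, 27, 19, 25 → 8
24 → 4, 23, 19 → 3
36 → 4, 23, 27, 19, 25 → 5
37 → 4, 23, 27, 19, 25 → 5
4 → none → 0
23 → 19 → 1
27 → 19, 25 → 2
19 → none → 0
25 → none → 0
Sum: 6 + 2 + 8 + 3 + 5 + 5 + 0 + 1 + 2 + 0 + 0 = 32

32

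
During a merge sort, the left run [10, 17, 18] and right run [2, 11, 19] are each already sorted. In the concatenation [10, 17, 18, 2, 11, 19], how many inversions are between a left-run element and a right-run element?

Cross-inversions: 5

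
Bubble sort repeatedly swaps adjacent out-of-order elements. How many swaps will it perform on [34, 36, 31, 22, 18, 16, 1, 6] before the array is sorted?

Minimum adjacent swaps = number of inversions (each swap of adjacent out-of-order elements removes one inversion and no swap can remove more).
Count inversions — for each element, later elements that are smaller:
34: 31, 22, 18, 16, 1, 6 → 6
36: 31, 22, 18, 16, 1, 6 → 6
31: 22, 18, 16, 1, 6 → 5
22: 18, 16, 1, 6 → 4
18: 16, 1, 6 → 3
16: 1, 6 → 2
1: none → 0
6: none → 0
Total inversions: 6 + 6 + 5 + 4 + 3 + 2 + 0 + 0 = 26

26 adjacent swaps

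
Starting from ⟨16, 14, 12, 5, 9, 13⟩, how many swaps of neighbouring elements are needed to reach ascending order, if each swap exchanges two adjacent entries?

11 adjacent swaps

The minimum number of adjacent swaps to sort an array equals its inversion count, since every such swap removes exactly one inversion.
Count inversions — for each element, later elements that are smaller:
16: 14, 12, 5, 9, 13 → 5
14: 12, 5, 9, 13 → 4
12: 5, 9 → 2
5: none → 0
9: none → 0
13: none → 0
Total inversions: 5 + 4 + 2 + 0 + 0 + 0 = 11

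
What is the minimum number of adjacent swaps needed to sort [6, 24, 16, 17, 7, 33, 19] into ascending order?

7 swaps

Each adjacent swap fixes exactly one inversion, so the minimum swap count equals the number of inversions.
Count inversions — for each element, later elements that are smaller:
6: none → 0
24: 16, 17, 7, 19 → 4
16: 7 → 1
17: 7 → 1
7: none → 0
33: 19 → 1
19: none → 0
Total inversions: 0 + 4 + 1 + 1 + 0 + 1 + 0 = 7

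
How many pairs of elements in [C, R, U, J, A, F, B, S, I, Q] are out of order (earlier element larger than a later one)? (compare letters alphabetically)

22

For each element, count later entries that are smaller:
C → A, B → 2
R → J, A, F, B, I, Q → 6
U → J, A, F, B, S, I, Q → 7
J → A, F, B, I → 4
A → none → 0
F → B → 1
B → none → 0
S → I, Q → 2
I → none → 0
Q → none → 0
Sum: 2 + 6 + 7 + 4 + 0 + 1 + 0 + 2 + 0 + 0 = 22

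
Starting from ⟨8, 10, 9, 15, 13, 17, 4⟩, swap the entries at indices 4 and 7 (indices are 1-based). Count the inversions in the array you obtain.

5

Positions 4 and 7 hold 15 and 4; after swapping, the array is [8, 10, 9, 4, 13, 17, 15].
Sweep left to right; for each value list the smaller values that follow it:
8 → 4 → 1
10 → 9, 4 → 2
9 → 4 → 1
4 → none → 0
13 → none → 0
17 → 15 → 1
15 → none → 0
Sum: 1 + 2 + 1 + 0 + 0 + 1 + 0 = 5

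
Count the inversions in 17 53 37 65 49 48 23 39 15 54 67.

24

Element-by-element contributions:
17: 1
53: 6
37: 2
65: 6
49: 4
48: 3
23: 1
39: 1
15: 0
54: 0
67: 0
Sum: 1 + 6 + 2 + 6 + 4 + 3 + 1 + 1 + 0 + 0 + 0 = 24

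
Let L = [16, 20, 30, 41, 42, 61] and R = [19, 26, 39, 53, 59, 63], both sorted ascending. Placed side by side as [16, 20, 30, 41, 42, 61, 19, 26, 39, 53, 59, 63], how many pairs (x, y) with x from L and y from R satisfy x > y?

For each element r of the right run, count left-run elements greater than r:
r = 19: 20, 30, 41, 42, 61 → 5
r = 26: 30, 41, 42, 61 → 4
r = 39: 41, 42, 61 → 3
r = 53: 61 → 1
r = 59: 61 → 1
r = 63: none → 0
Cross-inversions: 5 + 4 + 3 + 1 + 1 + 0 = 14

14 split inversions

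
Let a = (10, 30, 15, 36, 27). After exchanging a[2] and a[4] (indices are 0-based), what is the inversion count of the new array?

Positions 2 and 4 hold 15 and 27; after swapping, the array is [10, 30, 27, 36, 15].
Sweep left to right; for each value list the smaller values that follow it:
10 → none → 0
30 → 27, 15 → 2
27 → 15 → 1
36 → 15 → 1
15 → none → 0
Sum: 0 + 2 + 1 + 1 + 0 = 4

There are 4 inversions.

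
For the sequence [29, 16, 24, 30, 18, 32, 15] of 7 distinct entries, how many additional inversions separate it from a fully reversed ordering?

Maximum inversions for 7 distinct elements is C(7, 2) = 7·6/2 = 21.
Current inversions — for each element, count later smaller elements:
29: 4
16: 1
24: 2
30: 2
18: 1
32: 1
15: 0
Current total: 4 + 1 + 2 + 2 + 1 + 1 + 0 = 11
Shortfall: 21 − 11 = 10

10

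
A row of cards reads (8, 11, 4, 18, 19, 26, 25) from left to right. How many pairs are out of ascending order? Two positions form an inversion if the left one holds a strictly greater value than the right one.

Out-of-order index pairs (0-indexed):
(0,2): 8 > 4
(1,2): 11 > 4
(5,6): 26 > 25
That's 3 pairs.

3 inversions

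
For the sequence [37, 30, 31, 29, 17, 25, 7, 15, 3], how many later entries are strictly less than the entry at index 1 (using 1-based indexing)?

The element at index 1 is 37.
Elements after it: 30, 31, 29, 17, 25, 7, 15, 3
Those smaller than 37: 30, 31, 29, 17, 25, 7, 15, 3

8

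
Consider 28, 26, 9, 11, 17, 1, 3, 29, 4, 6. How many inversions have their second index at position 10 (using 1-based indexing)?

6

The element at index 10 is 6.
Elements before it: 28, 26, 9, 11, 17, 1, 3, 29, 4
Those larger than 6: 28, 26, 9, 11, 17, 29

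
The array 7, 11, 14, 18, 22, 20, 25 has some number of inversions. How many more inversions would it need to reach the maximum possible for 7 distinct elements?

20 inversions short

Maximum inversions for 7 distinct elements is C(7, 2) = 7·6/2 = 21.
Current inversions — for each element, count later smaller elements:
7: 0
11: 0
14: 0
18: 0
22: 1
20: 0
25: 0
Current total: 0 + 0 + 0 + 0 + 1 + 0 + 0 = 1
Shortfall: 21 − 1 = 20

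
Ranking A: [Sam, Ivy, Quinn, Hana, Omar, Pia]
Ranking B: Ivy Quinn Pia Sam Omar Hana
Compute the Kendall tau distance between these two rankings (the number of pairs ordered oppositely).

6 discordant pairs

Assign each item its position (1..6) in the first ordering, then rewrite the second ordering as that position sequence:
positions: Sam→1, Ivy→2, Quinn→3, Hana→4, Omar→5, Pia→6
second ordering as positions: [2, 3, 6, 1, 5, 4]
Discordant pairs = inversions in this position sequence.
2: 1 → 1
3: 1 → 1
6: 1, 5, 4 → 3
1: 0
5: 4 → 1
4: 0
Total: 1 + 1 + 3 + 0 + 1 + 0 = 6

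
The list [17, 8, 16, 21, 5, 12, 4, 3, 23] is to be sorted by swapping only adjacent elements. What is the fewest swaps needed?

22

Each adjacent swap fixes exactly one inversion, so the minimum swap count equals the number of inversions.
Count inversions — for each element, later elements that are smaller:
17: 8, 16, 5, 12, 4, 3 → 6
8: 5, 4, 3 → 3
16: 5, 12, 4, 3 → 4
21: 5, 12, 4, 3 → 4
5: 4, 3 → 2
12: 4, 3 → 2
4: 3 → 1
3: none → 0
23: none → 0
Total inversions: 6 + 3 + 4 + 4 + 2 + 2 + 1 + 0 + 0 = 22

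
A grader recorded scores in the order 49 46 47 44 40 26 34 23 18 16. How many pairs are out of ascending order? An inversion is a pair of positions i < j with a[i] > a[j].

There are 43 inversions.

For each element, count later entries that are smaller:
49: 9
46: 7
47: 7
44: 6
40: 5
26: 3
34: 3
23: 2
18: 1
16: 0
Sum: 9 + 7 + 7 + 6 + 5 + 3 + 3 + 2 + 1 + 0 = 43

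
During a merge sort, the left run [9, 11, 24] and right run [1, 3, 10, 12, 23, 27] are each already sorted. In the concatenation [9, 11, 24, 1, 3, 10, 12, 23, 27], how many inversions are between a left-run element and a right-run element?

Take each right-half value and tally the left-half values above it:
r = 1: 9, 11, 24 → 3
r = 3: 9, 11, 24 → 3
r = 10: 11, 24 → 2
r = 12: 24 → 1
r = 23: 24 → 1
r = 27: none → 0
Cross-inversions: 3 + 3 + 2 + 1 + 1 + 0 = 10

There are 10 cross-inversions.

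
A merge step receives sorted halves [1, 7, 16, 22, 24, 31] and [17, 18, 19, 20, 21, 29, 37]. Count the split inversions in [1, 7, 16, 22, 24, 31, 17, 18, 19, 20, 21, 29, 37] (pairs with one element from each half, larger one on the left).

16 split inversions

Take each right-half value and tally the left-half values above it:
r = 17: 22, 24, 31 → 3
r = 18: 22, 24, 31 → 3
r = 19: 22, 24, 31 → 3
r = 20: 22, 24, 31 → 3
r = 21: 22, 24, 31 → 3
r = 29: 31 → 1
r = 37: none → 0
Cross-inversions: 3 + 3 + 3 + 3 + 3 + 1 + 0 = 16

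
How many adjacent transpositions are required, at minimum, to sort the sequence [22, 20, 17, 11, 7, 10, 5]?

20 adjacent swaps

Each adjacent swap fixes exactly one inversion, so the minimum swap count equals the number of inversions.
Count inversions — for each element, later elements that are smaller:
22: 20, 17, 11, 7, 10, 5 → 6
20: 17, 11, 7, 10, 5 → 5
17: 11, 7, 10, 5 → 4
11: 7, 10, 5 → 3
7: 5 → 1
10: 5 → 1
5: none → 0
Total inversions: 6 + 5 + 4 + 3 + 1 + 1 + 0 = 20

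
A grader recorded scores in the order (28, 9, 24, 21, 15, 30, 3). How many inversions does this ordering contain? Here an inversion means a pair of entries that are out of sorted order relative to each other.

13

Count, for each position, how many later elements it exceeds:
28 → 9, 24, 21, 15, 3 → 5
9 → 3 → 1
24 → 21, 15, 3 → 3
21 → 15, 3 → 2
15 → 3 → 1
30 → 3 → 1
3 → none → 0
Sum: 5 + 1 + 3 + 2 + 1 + 1 + 0 = 13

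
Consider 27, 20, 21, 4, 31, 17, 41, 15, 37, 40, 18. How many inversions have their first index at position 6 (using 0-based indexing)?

4 such elements

The element at index 6 is 41.
Elements after it: 15, 37, 40, 18
Those smaller than 41: 15, 37, 40, 18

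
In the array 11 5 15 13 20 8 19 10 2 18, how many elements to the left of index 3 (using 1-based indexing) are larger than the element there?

The element at index 3 is 15.
Elements before it: 11, 5
None of them are larger than 15.

0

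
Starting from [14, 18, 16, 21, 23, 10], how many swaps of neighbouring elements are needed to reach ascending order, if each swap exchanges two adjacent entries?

6 adjacent swaps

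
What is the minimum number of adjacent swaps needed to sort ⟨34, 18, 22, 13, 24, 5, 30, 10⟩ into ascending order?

The minimum number of adjacent swaps to sort an array equals its inversion count, since every such swap removes exactly one inversion.
Count inversions — for each element, later elements that are smaller:
34: 18, 22, 13, 24, 5, 30, 10 → 7
18: 13, 5, 10 → 3
22: 13, 5, 10 → 3
13: 5, 10 → 2
24: 5, 10 → 2
5: none → 0
30: 10 → 1
10: none → 0
Total inversions: 7 + 3 + 3 + 2 + 2 + 0 + 1 + 0 = 18

18 adjacent swaps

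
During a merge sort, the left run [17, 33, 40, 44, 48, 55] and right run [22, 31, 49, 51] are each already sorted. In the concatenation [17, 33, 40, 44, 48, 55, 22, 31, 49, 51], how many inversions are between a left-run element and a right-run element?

12 split inversions

Take each right-half value and tally the left-half values above it:
r = 22: 33, 40, 44, 48, 55 → 5
r = 31: 33, 40, 44, 48, 55 → 5
r = 49: 55 → 1
r = 51: 55 → 1
Cross-inversions: 5 + 5 + 1 + 1 = 12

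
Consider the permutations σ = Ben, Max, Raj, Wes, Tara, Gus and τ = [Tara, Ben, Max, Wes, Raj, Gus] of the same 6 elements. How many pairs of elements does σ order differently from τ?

5

Assign each item its position (1..6) in the first ordering, then rewrite the second ordering as that position sequence:
positions: Ben→1, Max→2, Raj→3, Wes→4, Tara→5, Gus→6
second ordering as positions: [5, 1, 2, 4, 3, 6]
Discordant pairs = inversions in this position sequence.
5: 1, 2, 4, 3 → 4
1: 0
2: 0
4: 3 → 1
3: 0
6: 0
Total: 4 + 0 + 0 + 1 + 0 + 0 = 5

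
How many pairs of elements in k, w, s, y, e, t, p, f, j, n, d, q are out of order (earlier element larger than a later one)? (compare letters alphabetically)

42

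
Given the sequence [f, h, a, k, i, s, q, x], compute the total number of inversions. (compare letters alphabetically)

4 out-of-order pairs

For each element, count later entries that are smaller:
f → a → 1
h → a → 1
a → none → 0
k → i → 1
i → none → 0
s → q → 1
q → none → 0
x → none → 0
Sum: 1 + 1 + 0 + 1 + 0 + 1 + 0 + 0 = 4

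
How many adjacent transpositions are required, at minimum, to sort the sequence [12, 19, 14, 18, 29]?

Minimum adjacent swaps = number of inversions (each swap of adjacent out-of-order elements removes one inversion and no swap can remove more).
Count inversions — for each element, later elements that are smaller:
12: none → 0
19: 14, 18 → 2
14: none → 0
18: none → 0
29: none → 0
Total inversions: 0 + 2 + 0 + 0 + 0 = 2

2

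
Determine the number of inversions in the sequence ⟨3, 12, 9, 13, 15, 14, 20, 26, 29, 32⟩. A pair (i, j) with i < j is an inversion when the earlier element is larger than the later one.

Element-by-element contributions:
3 → none → 0
12 → 9 → 1
9 → none → 0
13 → none → 0
15 → 14 → 1
14 → none → 0
20 → none → 0
26 → none → 0
29 → none → 0
32 → none → 0
Sum: 0 + 1 + 0 + 0 + 1 + 0 + 0 + 0 + 0 + 0 = 2

2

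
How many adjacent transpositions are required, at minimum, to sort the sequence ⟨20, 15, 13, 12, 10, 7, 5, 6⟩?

The minimum number of adjacent swaps to sort an array equals its inversion count, since every such swap removes exactly one inversion.
Count inversions — for each element, later elements that are smaller:
20: 15, 13, 12, 10, 7, 5, 6 → 7
15: 13, 12, 10, 7, 5, 6 → 6
13: 12, 10, 7, 5, 6 → 5
12: 10, 7, 5, 6 → 4
10: 7, 5, 6 → 3
7: 5, 6 → 2
5: none → 0
6: none → 0
Total inversions: 7 + 6 + 5 + 4 + 3 + 2 + 0 + 0 = 27

There are 27 swaps.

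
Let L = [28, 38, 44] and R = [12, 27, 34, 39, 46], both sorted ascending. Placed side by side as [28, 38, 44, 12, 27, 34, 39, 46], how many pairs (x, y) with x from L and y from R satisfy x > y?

9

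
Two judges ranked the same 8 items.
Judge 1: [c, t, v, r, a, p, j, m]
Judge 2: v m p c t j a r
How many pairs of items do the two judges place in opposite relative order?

There are 15 discordant pairs.

Assign each item its position (1..8) in the first ordering, then rewrite the second ordering as that position sequence:
positions: c→1, t→2, v→3, r→4, a→5, p→6, j→7, m→8
second ordering as positions: [3, 8, 6, 1, 2, 7, 5, 4]
Discordant pairs = inversions in this position sequence.
3: 1, 2 → 2
8: 6, 1, 2, 7, 5, 4 → 6
6: 1, 2, 5, 4 → 4
1: 0
2: 0
7: 5, 4 → 2
5: 4 → 1
4: 0
Total: 2 + 6 + 4 + 0 + 0 + 2 + 1 + 0 = 15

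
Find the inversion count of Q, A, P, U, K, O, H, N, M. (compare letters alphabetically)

22

Element-by-element contributions:
Q → A, P, K, O, H, N, M → 7
A → none → 0
P → K, O, H, N, M → 5
U → K, O, H, N, M → 5
K → H → 1
O → H, N, M → 3
H → none → 0
N → M → 1
M → none → 0
Sum: 7 + 0 + 5 + 5 + 1 + 3 + 0 + 1 + 0 = 22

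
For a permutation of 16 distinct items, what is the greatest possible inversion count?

120 inversions

The maximum occurs when the array is in strictly decreasing order: every one of the C(16, 2) pairs is inverted.
C(16, 2) = 16·15/2 = 120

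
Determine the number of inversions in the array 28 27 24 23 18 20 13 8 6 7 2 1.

Out-of-order pairs: 64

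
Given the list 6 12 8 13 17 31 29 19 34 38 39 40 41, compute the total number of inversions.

4 inversions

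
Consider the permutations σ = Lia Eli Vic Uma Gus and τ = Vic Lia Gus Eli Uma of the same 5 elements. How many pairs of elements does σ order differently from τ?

Assign each item its position (1..5) in the first ordering, then rewrite the second ordering as that position sequence:
positions: Lia→1, Eli→2, Vic→3, Uma→4, Gus→5
second ordering as positions: [3, 1, 5, 2, 4]
Discordant pairs = inversions in this position sequence.
3: 1, 2 → 2
1: 0
5: 2, 4 → 2
2: 0
4: 0
Total: 2 + 0 + 2 + 0 + 0 = 4

There are 4 discordant pairs.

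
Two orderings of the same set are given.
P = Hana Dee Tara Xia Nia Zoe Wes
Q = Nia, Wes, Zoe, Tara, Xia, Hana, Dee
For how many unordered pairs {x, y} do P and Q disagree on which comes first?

17 disagreeing pairs

Assign each item its position (1..7) in the first ordering, then rewrite the second ordering as that position sequence:
positions: Hana→1, Dee→2, Tara→3, Xia→4, Nia→5, Zoe→6, Wes→7
second ordering as positions: [5, 7, 6, 3, 4, 1, 2]
Discordant pairs = inversions in this position sequence.
5: 3, 4, 1, 2 → 4
7: 6, 3, 4, 1, 2 → 5
6: 3, 4, 1, 2 → 4
3: 1, 2 → 2
4: 1, 2 → 2
1: 0
2: 0
Total: 4 + 5 + 4 + 2 + 2 + 0 + 0 = 17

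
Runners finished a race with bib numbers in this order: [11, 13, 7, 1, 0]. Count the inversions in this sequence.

9 inversions

Inversion pairs (indices are 0-based):
(0,2): 11 > 7
(0,3): 11 > 1
(0,4): 11 > 0
(1,2): 13 > 7
(1,3): 13 > 1
(1,4): 13 > 0
(2,3): 7 > 1
(2,4): 7 > 0
(3,4): 1 > 0
That's 9 pairs.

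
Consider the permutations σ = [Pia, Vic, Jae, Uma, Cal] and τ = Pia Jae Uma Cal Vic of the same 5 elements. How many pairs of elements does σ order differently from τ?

3

Assign each item its position (1..5) in the first ordering, then rewrite the second ordering as that position sequence:
positions: Pia→1, Vic→2, Jae→3, Uma→4, Cal→5
second ordering as positions: [1, 3, 4, 5, 2]
Discordant pairs = inversions in this position sequence.
1: 0
3: 2 → 1
4: 2 → 1
5: 2 → 1
2: 0
Total: 0 + 1 + 1 + 1 + 0 = 3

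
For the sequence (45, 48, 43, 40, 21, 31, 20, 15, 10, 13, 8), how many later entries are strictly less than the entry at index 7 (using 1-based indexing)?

The element at index 7 is 20.
Elements after it: 15, 10, 13, 8
Those smaller than 20: 15, 10, 13, 8

4 such elements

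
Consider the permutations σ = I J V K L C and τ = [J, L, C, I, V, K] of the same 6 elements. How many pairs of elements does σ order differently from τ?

Assign each item its position (1..6) in the first ordering, then rewrite the second ordering as that position sequence:
positions: I→1, J→2, V→3, K→4, L→5, C→6
second ordering as positions: [2, 5, 6, 1, 3, 4]
Discordant pairs = inversions in this position sequence.
2: 1 → 1
5: 1, 3, 4 → 3
6: 1, 3, 4 → 3
1: 0
3: 0
4: 0
Total: 1 + 3 + 3 + 0 + 0 + 0 = 7

There are 7 discordant pairs.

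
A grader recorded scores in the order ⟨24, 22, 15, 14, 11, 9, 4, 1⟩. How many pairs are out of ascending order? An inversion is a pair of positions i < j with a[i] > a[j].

28

Sweep left to right; for each value list the smaller values that follow it:
24 → 22, 15, 14, 11, 9, 4, 1 → 7
22 → 15, 14, 11, 9, 4, 1 → 6
15 → 14, 11, 9, 4, 1 → 5
14 → 11, 9, 4, 1 → 4
11 → 9, 4, 1 → 3
9 → 4, 1 → 2
4 → 1 → 1
1 → none → 0
Sum: 7 + 6 + 5 + 4 + 3 + 2 + 1 + 0 = 28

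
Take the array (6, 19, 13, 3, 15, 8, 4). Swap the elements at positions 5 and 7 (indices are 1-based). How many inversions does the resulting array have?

Positions 5 and 7 hold 15 and 4; after swapping, the array is [6, 19, 13, 3, 4, 8, 15].
Sweep left to right; for each value list the smaller values that follow it:
6: 2
19: 5
13: 3
3: 0
4: 0
8: 0
15: 0
Sum: 2 + 5 + 3 + 0 + 0 + 0 + 0 = 10

10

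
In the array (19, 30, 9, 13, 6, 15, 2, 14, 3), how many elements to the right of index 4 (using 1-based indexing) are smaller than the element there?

3

The element at index 4 is 13.
Elements after it: 6, 15, 2, 14, 3
Those smaller than 13: 6, 2, 3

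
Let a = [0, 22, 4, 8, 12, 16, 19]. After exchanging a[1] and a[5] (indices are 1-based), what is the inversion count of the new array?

10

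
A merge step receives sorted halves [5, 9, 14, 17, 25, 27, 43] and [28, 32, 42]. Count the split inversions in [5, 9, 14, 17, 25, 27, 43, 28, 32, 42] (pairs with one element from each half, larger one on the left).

Take each right-half value and tally the left-half values above it:
r = 28: 43 → 1
r = 32: 43 → 1
r = 42: 43 → 1
Cross-inversions: 1 + 1 + 1 = 3

Split inversions: 3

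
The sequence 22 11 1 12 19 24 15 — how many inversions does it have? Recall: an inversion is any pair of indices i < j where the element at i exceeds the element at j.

8

Out-of-order index pairs (1-indexed):
(1,2): 22 > 11
(1,3): 22 > 1
(1,4): 22 > 12
(1,5): 22 > 19
(1,7): 22 > 15
(2,3): 11 > 1
(5,7): 19 > 15
(6,7): 24 > 15
That's 8 pairs.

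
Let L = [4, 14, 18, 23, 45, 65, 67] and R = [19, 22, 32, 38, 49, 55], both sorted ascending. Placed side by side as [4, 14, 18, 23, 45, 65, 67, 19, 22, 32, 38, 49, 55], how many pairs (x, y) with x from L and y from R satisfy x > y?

Split inversions: 18

For each element r of the right run, count left-run elements greater than r:
r = 19: 23, 45, 65, 67 → 4
r = 22: 23, 45, 65, 67 → 4
r = 32: 45, 65, 67 → 3
r = 38: 45, 65, 67 → 3
r = 49: 65, 67 → 2
r = 55: 65, 67 → 2
Cross-inversions: 4 + 4 + 3 + 3 + 2 + 2 = 18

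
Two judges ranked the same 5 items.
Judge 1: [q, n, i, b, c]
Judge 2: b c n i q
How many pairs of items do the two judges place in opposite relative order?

8

Assign each item its position (1..5) in the first ordering, then rewrite the second ordering as that position sequence:
positions: q→1, n→2, i→3, b→4, c→5
second ordering as positions: [4, 5, 2, 3, 1]
Discordant pairs = inversions in this position sequence.
4: 2, 3, 1 → 3
5: 2, 3, 1 → 3
2: 1 → 1
3: 1 → 1
1: 0
Total: 3 + 3 + 1 + 1 + 0 = 8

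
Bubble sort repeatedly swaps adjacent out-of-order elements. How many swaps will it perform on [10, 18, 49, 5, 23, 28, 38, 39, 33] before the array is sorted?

10

Minimum adjacent swaps = number of inversions (each swap of adjacent out-of-order elements removes one inversion and no swap can remove more).
Count inversions — for each element, later elements that are smaller:
10: 5 → 1
18: 5 → 1
49: 5, 23, 28, 38, 39, 33 → 6
5: none → 0
23: none → 0
28: none → 0
38: 33 → 1
39: 33 → 1
33: none → 0
Total inversions: 1 + 1 + 6 + 0 + 0 + 0 + 1 + 1 + 0 = 10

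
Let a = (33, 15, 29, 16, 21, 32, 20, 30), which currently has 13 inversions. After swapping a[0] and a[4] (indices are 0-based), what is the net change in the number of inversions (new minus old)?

Positions 0 and 4 hold 33 and 21; after swapping, the array is [21, 15, 29, 16, 33, 32, 20, 30].
Element-by-element contributions:
21: 3
15: 0
29: 2
16: 0
33: 3
32: 2
20: 0
30: 0
Sum: 3 + 0 + 2 + 0 + 3 + 2 + 0 + 0 = 10
Change: 10 − 13 = -3

-3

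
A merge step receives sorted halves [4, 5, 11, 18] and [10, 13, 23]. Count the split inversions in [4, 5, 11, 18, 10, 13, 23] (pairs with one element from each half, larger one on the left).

3 cross-inversions

Count, for every r in R, how many entries of L exceed r:
r = 10: 11, 18 → 2
r = 13: 18 → 1
r = 23: none → 0
Cross-inversions: 2 + 1 + 0 = 3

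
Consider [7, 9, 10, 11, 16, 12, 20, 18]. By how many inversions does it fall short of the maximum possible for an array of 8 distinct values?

26

Maximum inversions for 8 distinct elements is C(8, 2) = 8·7/2 = 28.
Current inversions — for each element, count later smaller elements:
7: 0
9: 0
10: 0
11: 0
16: 1
12: 0
20: 1
18: 0
Current total: 0 + 0 + 0 + 0 + 1 + 0 + 1 + 0 = 2
Shortfall: 28 − 2 = 26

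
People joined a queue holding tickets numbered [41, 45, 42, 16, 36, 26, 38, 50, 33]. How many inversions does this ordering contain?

20 inversions

Count, for each position, how many later elements it exceeds:
41: 5
45: 6
42: 5
16: 0
36: 2
26: 0
38: 1
50: 1
33: 0
Sum: 5 + 6 + 5 + 0 + 2 + 0 + 1 + 1 + 0 = 20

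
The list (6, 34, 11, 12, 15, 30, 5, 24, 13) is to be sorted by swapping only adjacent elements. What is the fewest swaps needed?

16 adjacent swaps

Minimum adjacent swaps = number of inversions (each swap of adjacent out-of-order elements removes one inversion and no swap can remove more).
Count inversions — for each element, later elements that are smaller:
6: 5 → 1
34: 11, 12, 15, 30, 5, 24, 13 → 7
11: 5 → 1
12: 5 → 1
15: 5, 13 → 2
30: 5, 24, 13 → 3
5: none → 0
24: 13 → 1
13: none → 0
Total inversions: 1 + 7 + 1 + 1 + 2 + 3 + 0 + 1 + 0 = 16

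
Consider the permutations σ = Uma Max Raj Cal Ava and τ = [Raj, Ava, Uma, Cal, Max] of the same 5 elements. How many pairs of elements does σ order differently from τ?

Assign each item its position (1..5) in the first ordering, then rewrite the second ordering as that position sequence:
positions: Uma→1, Max→2, Raj→3, Cal→4, Ava→5
second ordering as positions: [3, 5, 1, 4, 2]
Discordant pairs = inversions in this position sequence.
3: 1, 2 → 2
5: 1, 4, 2 → 3
1: 0
4: 2 → 1
2: 0
Total: 2 + 3 + 0 + 1 + 0 = 6

6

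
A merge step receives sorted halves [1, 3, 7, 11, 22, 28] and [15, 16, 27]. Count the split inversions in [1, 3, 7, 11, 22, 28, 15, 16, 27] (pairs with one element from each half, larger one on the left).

5 split inversions

For each element r of the right run, count left-run elements greater than r:
r = 15: 22, 28 → 2
r = 16: 22, 28 → 2
r = 27: 28 → 1
Cross-inversions: 2 + 2 + 1 = 5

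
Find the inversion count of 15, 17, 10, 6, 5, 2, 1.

20

Element-by-element contributions:
15 → 10, 6, 5, 2, 1 → 5
17 → 10, 6, 5, 2, 1 → 5
10 → 6, 5, 2, 1 → 4
6 → 5, 2, 1 → 3
5 → 2, 1 → 2
2 → 1 → 1
1 → none → 0
Sum: 5 + 5 + 4 + 3 + 2 + 1 + 0 = 20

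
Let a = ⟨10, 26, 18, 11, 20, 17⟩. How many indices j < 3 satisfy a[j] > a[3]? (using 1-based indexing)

1

The element at index 3 is 18.
Elements before it: 10, 26
Those larger than 18: 26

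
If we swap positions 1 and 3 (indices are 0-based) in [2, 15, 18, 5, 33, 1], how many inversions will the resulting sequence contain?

6

Positions 1 and 3 hold 15 and 5; after swapping, the array is [2, 5, 18, 15, 33, 1].
For each element, count later entries that are smaller:
2 → 1 → 1
5 → 1 → 1
18 → 15, 1 → 2
15 → 1 → 1
33 → 1 → 1
1 → none → 0
Sum: 1 + 1 + 2 + 1 + 1 + 0 = 6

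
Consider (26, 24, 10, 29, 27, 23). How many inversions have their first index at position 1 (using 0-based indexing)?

2

The element at index 1 is 24.
Elements after it: 10, 29, 27, 23
Those smaller than 24: 10, 23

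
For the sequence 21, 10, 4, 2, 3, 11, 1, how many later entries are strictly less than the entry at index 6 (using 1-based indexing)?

1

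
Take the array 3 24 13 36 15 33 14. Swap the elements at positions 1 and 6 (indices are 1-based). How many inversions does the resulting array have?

15 inversions

Positions 1 and 6 hold 3 and 33; after swapping, the array is [33, 24, 13, 36, 15, 3, 14].
For each element, count later entries that are smaller:
33: 5
24: 4
13: 1
36: 3
15: 2
3: 0
14: 0
Sum: 5 + 4 + 1 + 3 + 2 + 0 + 0 = 15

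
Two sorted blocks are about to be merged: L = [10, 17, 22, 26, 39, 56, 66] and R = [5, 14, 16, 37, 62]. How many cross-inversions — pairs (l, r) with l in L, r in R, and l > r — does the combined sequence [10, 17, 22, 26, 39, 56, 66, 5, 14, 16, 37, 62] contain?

23

Count, for every r in R, how many entries of L exceed r:
r = 5: 10, 17, 22, 26, 39, 56, 66 → 7
r = 14: 17, 22, 26, 39, 56, 66 → 6
r = 16: 17, 22, 26, 39, 56, 66 → 6
r = 37: 39, 56, 66 → 3
r = 62: 66 → 1
Cross-inversions: 7 + 6 + 6 + 3 + 1 = 23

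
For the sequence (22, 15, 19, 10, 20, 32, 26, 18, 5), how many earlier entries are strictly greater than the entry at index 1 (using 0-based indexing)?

1 such element

The element at index 1 is 15.
Elements before it: 22
Those larger than 15: 22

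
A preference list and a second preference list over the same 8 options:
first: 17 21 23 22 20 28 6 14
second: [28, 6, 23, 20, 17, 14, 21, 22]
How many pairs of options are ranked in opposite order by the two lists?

Assign each item its position (1..8) in the first ordering, then rewrite the second ordering as that position sequence:
positions: 17→1, 21→2, 23→3, 22→4, 20→5, 28→6, 6→7, 14→8
second ordering as positions: [6, 7, 3, 5, 1, 8, 2, 4]
Discordant pairs = inversions in this position sequence.
6: 3, 5, 1, 2, 4 → 5
7: 3, 5, 1, 2, 4 → 5
3: 1, 2 → 2
5: 1, 2, 4 → 3
1: 0
8: 2, 4 → 2
2: 0
4: 0
Total: 5 + 5 + 2 + 3 + 0 + 2 + 0 + 0 = 17

Pairs: 17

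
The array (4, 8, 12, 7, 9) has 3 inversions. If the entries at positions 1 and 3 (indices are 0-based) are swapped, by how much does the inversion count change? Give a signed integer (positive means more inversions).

-1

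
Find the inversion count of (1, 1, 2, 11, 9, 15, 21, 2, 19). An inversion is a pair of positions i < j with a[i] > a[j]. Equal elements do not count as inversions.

Sweep left to right; for each value list the smaller values that follow it:
1 → none → 0
1 → none → 0
2 → none → 0
11 → 9, 2 → 2
9 → 2 → 1
15 → 2 → 1
21 → 2, 19 → 2
2 → none → 0
19 → none → 0
Sum: 0 + 0 + 0 + 2 + 1 + 1 + 2 + 0 + 0 = 6

6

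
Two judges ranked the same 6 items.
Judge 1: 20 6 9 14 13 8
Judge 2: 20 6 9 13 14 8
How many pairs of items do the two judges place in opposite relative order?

1

Assign each item its position (1..6) in the first ordering, then rewrite the second ordering as that position sequence:
positions: 20→1, 6→2, 9→3, 14→4, 13→5, 8→6
second ordering as positions: [1, 2, 3, 5, 4, 6]
Discordant pairs = inversions in this position sequence.
1: 0
2: 0
3: 0
5: 4 → 1
4: 0
6: 0
Total: 0 + 0 + 0 + 1 + 0 + 0 = 1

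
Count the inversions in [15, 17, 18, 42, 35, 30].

Inversion pairs (indices are 0-based):
(3,4): 42 > 35
(3,5): 42 > 30
(4,5): 35 > 30
That's 3 pairs.

There are 3 inversions.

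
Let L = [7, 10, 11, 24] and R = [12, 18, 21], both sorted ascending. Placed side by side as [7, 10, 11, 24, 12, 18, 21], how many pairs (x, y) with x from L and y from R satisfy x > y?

3

Count, for every r in R, how many entries of L exceed r:
r = 12: 24 → 1
r = 18: 24 → 1
r = 21: 24 → 1
Cross-inversions: 1 + 1 + 1 = 3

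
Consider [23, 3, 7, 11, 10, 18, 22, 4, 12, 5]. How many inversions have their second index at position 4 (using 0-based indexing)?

The element at index 4 is 10.
Elements before it: 23, 3, 7, 11
Those larger than 10: 23, 11

2 such elements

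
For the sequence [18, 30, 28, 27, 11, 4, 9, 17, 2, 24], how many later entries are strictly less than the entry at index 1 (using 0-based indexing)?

8

The element at index 1 is 30.
Elements after it: 28, 27, 11, 4, 9, 17, 2, 24
Those smaller than 30: 28, 27, 11, 4, 9, 17, 2, 24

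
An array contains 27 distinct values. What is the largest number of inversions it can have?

The maximum occurs when the array is in strictly decreasing order: every one of the C(27, 2) pairs is inverted.
C(27, 2) = 27·26/2 = 351

Inversions: 351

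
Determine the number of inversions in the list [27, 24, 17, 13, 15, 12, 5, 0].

Element-by-element contributions:
27: 7
24: 6
17: 5
13: 3
15: 3
12: 2
5: 1
0: 0
Sum: 7 + 6 + 5 + 3 + 3 + 2 + 1 + 0 = 27

27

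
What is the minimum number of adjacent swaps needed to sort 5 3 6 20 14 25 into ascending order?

Minimum adjacent swaps = number of inversions (each swap of adjacent out-of-order elements removes one inversion and no swap can remove more).
Count inversions — for each element, later elements that are smaller:
5: 3 → 1
3: none → 0
6: none → 0
20: 14 → 1
14: none → 0
25: none → 0
Total inversions: 1 + 0 + 0 + 1 + 0 + 0 = 2

There are 2 swaps.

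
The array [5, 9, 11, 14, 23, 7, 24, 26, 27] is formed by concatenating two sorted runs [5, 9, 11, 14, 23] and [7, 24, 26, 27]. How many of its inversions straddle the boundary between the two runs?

There are 4 cross-inversions.

For each element r of the right run, count left-run elements greater than r:
r = 7: 9, 11, 14, 23 → 4
r = 24: none → 0
r = 26: none → 0
r = 27: none → 0
Cross-inversions: 4 + 0 + 0 + 0 = 4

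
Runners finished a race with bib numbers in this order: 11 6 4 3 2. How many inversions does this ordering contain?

10 inversions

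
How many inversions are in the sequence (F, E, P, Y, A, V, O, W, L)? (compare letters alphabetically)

15 inversions

Count, for each position, how many later elements it exceeds:
F → E, A → 2
E → A → 1
P → A, O, L → 3
Y → A, V, O, W, L → 5
A → none → 0
V → O, L → 2
O → L → 1
W → L → 1
L → none → 0
Sum: 2 + 1 + 3 + 5 + 0 + 2 + 1 + 1 + 0 = 15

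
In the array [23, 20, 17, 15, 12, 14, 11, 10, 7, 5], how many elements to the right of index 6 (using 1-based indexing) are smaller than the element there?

The element at index 6 is 14.
Elements after it: 11, 10, 7, 5
Those smaller than 14: 11, 10, 7, 5

4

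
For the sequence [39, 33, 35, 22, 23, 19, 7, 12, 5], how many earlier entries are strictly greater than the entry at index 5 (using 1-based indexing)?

The element at index 5 is 23.
Elements before it: 39, 33, 35, 22
Those larger than 23: 39, 33, 35

3 such elements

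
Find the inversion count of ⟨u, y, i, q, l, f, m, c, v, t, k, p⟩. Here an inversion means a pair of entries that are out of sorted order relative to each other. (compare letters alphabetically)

There are 38 out-of-order pairs.

Sweep left to right; for each value list the smaller values that follow it:
u: 9
y: 10
i: 2
q: 6
l: 3
f: 1
m: 2
c: 0
v: 3
t: 2
k: 0
p: 0
Sum: 9 + 10 + 2 + 6 + 3 + 1 + 2 + 0 + 3 + 2 + 0 + 0 = 38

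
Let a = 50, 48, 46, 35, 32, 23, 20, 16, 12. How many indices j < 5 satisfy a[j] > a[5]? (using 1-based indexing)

4

The element at index 5 is 32.
Elements before it: 50, 48, 46, 35
Those larger than 32: 50, 48, 46, 35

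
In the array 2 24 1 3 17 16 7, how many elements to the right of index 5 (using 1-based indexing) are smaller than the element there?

2 such elements

The element at index 5 is 17.
Elements after it: 16, 7
Those smaller than 17: 16, 7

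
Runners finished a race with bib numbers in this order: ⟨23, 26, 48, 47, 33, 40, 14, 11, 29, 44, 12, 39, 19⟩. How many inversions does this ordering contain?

There are 46 out-of-order pairs.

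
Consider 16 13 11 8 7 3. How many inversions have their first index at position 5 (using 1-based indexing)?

The element at index 5 is 7.
Elements after it: 3
Those smaller than 7: 3

1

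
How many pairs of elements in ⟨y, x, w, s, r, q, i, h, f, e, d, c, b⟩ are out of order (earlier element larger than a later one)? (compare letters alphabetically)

78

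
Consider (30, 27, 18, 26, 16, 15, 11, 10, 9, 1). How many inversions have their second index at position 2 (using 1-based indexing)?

1 such element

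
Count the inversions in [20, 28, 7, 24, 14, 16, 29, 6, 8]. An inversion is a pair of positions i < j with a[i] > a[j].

Sweep left to right; for each value list the smaller values that follow it:
20 → 7, 14, 16, 6, 8 → 5
28 → 7, 24, 14, 16, 6, 8 → 6
7 → 6 → 1
24 → 14, 16, 6, 8 → 4
14 → 6, 8 → 2
16 → 6, 8 → 2
29 → 6, 8 → 2
6 → none → 0
8 → none → 0
Sum: 5 + 6 + 1 + 4 + 2 + 2 + 2 + 0 + 0 = 22

22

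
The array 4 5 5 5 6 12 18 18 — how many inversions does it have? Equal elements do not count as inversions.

0 inversions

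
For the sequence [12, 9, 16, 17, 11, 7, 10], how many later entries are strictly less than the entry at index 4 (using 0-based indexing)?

The element at index 4 is 11.
Elements after it: 7, 10
Those smaller than 11: 7, 10

2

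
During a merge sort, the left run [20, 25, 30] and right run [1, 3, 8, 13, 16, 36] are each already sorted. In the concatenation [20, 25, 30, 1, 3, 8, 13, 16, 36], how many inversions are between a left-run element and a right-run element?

15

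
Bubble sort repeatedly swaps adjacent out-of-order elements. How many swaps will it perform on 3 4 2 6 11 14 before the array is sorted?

There are 2 adjacent swaps.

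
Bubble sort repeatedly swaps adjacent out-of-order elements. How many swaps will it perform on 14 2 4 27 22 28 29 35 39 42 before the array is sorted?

The minimum number of adjacent swaps to sort an array equals its inversion count, since every such swap removes exactly one inversion.
Count inversions — for each element, later elements that are smaller:
14: 2, 4 → 2
2: none → 0
4: none → 0
27: 22 → 1
22: none → 0
28: none → 0
29: none → 0
35: none → 0
39: none → 0
42: none → 0
Total inversions: 2 + 0 + 0 + 1 + 0 + 0 + 0 + 0 + 0 + 0 = 3

There are 3 adjacent swaps.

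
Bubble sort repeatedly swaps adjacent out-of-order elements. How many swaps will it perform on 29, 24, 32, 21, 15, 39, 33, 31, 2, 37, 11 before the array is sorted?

Each adjacent swap fixes exactly one inversion, so the minimum swap count equals the number of inversions.
Count inversions — for each element, later elements that are smaller:
29: 24, 21, 15, 2, 11 → 5
24: 21, 15, 2, 11 → 4
32: 21, 15, 31, 2, 11 → 5
21: 15, 2, 11 → 3
15: 2, 11 → 2
39: 33, 31, 2, 37, 11 → 5
33: 31, 2, 11 → 3
31: 2, 11 → 2
2: none → 0
37: 11 → 1
11: none → 0
Total inversions: 5 + 4 + 5 + 3 + 2 + 5 + 3 + 2 + 0 + 1 + 0 = 30

30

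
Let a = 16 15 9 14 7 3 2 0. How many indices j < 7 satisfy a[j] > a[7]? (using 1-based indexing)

The element at index 7 is 2.
Elements before it: 16, 15, 9, 14, 7, 3
Those larger than 2: 16, 15, 9, 14, 7, 3

6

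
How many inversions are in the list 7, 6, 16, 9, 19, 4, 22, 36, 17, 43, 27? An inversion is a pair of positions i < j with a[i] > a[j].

For each element, count later entries that are smaller:
7 → 6, 4 → 2
6 → 4 → 1
16 → 9, 4 → 2
9 → 4 → 1
19 → 4, 17 → 2
4 → none → 0
22 → 17 → 1
36 → 17, 27 → 2
17 → none → 0
43 → 27 → 1
27 → none → 0
Sum: 2 + 1 + 2 + 1 + 2 + 0 + 1 + 2 + 0 + 1 + 0 = 12

Out-of-order pairs: 12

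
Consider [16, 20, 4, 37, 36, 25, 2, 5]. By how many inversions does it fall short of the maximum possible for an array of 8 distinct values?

Maximum inversions for 8 distinct elements is C(8, 2) = 8·7/2 = 28.
Current inversions — for each element, count later smaller elements:
16: 3
20: 3
4: 1
37: 4
36: 3
25: 2
2: 0
5: 0
Current total: 3 + 3 + 1 + 4 + 3 + 2 + 0 + 0 = 16
Shortfall: 28 − 16 = 12

12 inversions short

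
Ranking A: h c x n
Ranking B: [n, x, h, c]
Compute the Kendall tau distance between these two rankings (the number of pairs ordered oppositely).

Assign each item its position (1..4) in the first ordering, then rewrite the second ordering as that position sequence:
positions: h→1, c→2, x→3, n→4
second ordering as positions: [4, 3, 1, 2]
Discordant pairs = inversions in this position sequence.
4: 3, 1, 2 → 3
3: 1, 2 → 2
1: 0
2: 0
Total: 3 + 2 + 0 + 0 = 5

5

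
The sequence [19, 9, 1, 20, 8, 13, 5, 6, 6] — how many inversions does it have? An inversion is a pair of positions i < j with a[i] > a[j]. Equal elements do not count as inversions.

Element-by-element contributions:
19: 7
9: 5
1: 0
20: 5
8: 3
13: 3
5: 0
6: 0
6: 0
Sum: 7 + 5 + 0 + 5 + 3 + 3 + 0 + 0 + 0 = 23

There are 23 inversions.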